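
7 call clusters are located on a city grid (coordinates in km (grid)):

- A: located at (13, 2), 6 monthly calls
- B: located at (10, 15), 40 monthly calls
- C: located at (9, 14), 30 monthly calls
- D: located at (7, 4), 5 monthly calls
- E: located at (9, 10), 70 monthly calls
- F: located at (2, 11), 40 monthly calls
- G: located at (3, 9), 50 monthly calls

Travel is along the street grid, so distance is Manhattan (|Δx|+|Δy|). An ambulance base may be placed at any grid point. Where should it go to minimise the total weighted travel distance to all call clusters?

(9, 10)

Manhattan distance separates: Σwᵢ(|x−xᵢ|+|y−yᵢ|) = Σwᵢ|x−xᵢ| + Σwᵢ|y−yᵢ|, so x and y are optimised independently as 1-D weighted medians.
Total weight W = 241; half = 120.5.
x-coordinate, sorted with cumulative weight:
  x=2 (F, w=40) cum 40
  x=3 (G, w=50) cum 90
  x=7 (D, w=5) cum 95
  x=9 (C, w=30) cum 125  ← median
  x=9 (E, w=70) cum 195
  x=10 (B, w=40) cum 235
  x=13 (A, w=6) cum 241
⇒ x* = 9
y-coordinate, sorted with cumulative weight:
  y=2 (A, w=6) cum 6
  y=4 (D, w=5) cum 11
  y=9 (G, w=50) cum 61
  y=10 (E, w=70) cum 131  ← median
  y=11 (F, w=40) cum 171
  y=14 (C, w=30) cum 201
  y=15 (B, w=40) cum 241
⇒ y* = 10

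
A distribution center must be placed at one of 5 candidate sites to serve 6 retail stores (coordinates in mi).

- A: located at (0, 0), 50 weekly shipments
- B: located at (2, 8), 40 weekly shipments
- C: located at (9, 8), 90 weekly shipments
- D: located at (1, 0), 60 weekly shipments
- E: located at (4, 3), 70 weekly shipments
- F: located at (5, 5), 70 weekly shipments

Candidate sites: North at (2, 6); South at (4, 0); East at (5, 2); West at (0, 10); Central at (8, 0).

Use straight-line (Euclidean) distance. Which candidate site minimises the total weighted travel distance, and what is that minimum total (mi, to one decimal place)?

East, total 1763.9 mi

Total weighted distance at each candidate:
  North (2, 6): total = 1890.2
  South (4, 0): total = 2125.8
  East (5, 2): total = 1763.9
  West (0, 10): total = 3105.2
  Central (8, 0): total = 2703.8
Minimum is at East with total 1763.9 mi.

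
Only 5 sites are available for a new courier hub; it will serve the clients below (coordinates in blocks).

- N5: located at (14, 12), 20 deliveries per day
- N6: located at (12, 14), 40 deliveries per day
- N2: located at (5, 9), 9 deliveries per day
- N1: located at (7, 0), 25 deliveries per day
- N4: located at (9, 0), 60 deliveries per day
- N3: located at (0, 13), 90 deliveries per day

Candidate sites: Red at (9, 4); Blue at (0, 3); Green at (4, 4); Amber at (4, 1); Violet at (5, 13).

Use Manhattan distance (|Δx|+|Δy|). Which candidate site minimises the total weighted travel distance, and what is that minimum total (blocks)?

Total weighted distance at each candidate:
  Red (9, 4): total = 2871
  Blue (0, 3): total = 3349
  Green (4, 4): total = 3019
  Amber (4, 1): total = 3241
  Violet (5, 13): total = 2401
Minimum is at Violet with total 2401 blocks.

Violet, total 2401 blocks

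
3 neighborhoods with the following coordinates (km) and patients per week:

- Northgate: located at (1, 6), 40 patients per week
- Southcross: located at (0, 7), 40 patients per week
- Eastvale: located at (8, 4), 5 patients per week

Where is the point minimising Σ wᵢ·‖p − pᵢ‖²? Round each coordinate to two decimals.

The minimiser of Σwᵢ‖p−pᵢ‖² is the weighted centroid p* = (Σwᵢpᵢ)/(Σwᵢ).
Σwᵢ = 85.
Σwᵢxᵢ = 40·1 + 40·0 + 5·8 = 80.
Σwᵢyᵢ = 40·6 + 40·7 + 5·4 = 540.
x* = 80/85 = 0.94, y* = 540/85 = 6.35.

(0.94, 6.35)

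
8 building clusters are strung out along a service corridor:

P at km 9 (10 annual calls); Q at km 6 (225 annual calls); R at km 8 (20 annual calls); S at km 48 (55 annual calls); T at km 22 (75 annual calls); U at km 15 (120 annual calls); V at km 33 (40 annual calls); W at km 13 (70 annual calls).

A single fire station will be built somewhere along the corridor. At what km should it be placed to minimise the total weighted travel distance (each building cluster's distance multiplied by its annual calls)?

For a sum of weighted absolute distances on a line, the optimum is the weighted median (not the mean). Total weight W = 615; half-weight = 307.5.
Sort by position and accumulate weight:
  km 6 (Q, w=225) → cum 225
  km 8 (R, w=20) → cum 245
  km 9 (P, w=10) → cum 255
  km 13 (W, w=70) → cum 325  ≥ 307.5 → median here
  km 15 (U, w=120) → cum 445
  km 22 (T, w=75) → cum 520
  km 33 (V, w=40) → cum 560
  km 48 (S, w=55) → cum 615
Optimal location: km 13.

x = 13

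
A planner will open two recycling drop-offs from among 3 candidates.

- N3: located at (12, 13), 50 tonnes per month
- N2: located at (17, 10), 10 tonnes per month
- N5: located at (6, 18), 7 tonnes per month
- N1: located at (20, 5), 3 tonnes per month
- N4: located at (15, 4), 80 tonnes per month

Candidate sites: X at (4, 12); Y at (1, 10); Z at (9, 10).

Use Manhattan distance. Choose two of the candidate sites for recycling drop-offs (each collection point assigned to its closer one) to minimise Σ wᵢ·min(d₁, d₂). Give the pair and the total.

{X, Z}, total 1444

Evaluate every pair (each demand assigned to the nearer of the two):
  {X, Z}: total = 1444
  {Y, Z}: total = 1465
  {X, Y}: total = 2245
Best pair: {X, Z} with total 1444.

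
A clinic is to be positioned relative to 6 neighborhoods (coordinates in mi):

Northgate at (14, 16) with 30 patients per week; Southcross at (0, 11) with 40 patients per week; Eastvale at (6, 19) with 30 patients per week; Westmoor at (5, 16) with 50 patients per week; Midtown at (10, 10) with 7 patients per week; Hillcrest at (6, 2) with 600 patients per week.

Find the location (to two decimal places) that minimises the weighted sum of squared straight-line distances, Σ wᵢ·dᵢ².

The minimiser of Σwᵢ‖p−pᵢ‖² is the weighted centroid p* = (Σwᵢpᵢ)/(Σwᵢ).
Σwᵢ = 757.
Σwᵢxᵢ = 30·14 + 40·0 + 30·6 + 50·5 + 7·10 + 600·6 = 4520.
Σwᵢyᵢ = 30·16 + 40·11 + 30·19 + 50·16 + 7·10 + 600·2 = 3560.
x* = 4520/757 = 5.97, y* = 3560/757 = 4.70.

(5.97, 4.70)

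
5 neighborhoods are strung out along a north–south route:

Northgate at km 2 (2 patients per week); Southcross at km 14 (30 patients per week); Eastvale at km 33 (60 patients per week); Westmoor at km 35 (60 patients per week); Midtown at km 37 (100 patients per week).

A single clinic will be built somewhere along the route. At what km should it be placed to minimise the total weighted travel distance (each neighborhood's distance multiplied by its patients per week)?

x = 35

For a sum of weighted absolute distances on a line, the optimum is the weighted median (not the mean). Total weight W = 252; half-weight = 126.
Sort by position and accumulate weight:
  km 2 (Northgate, w=2) → cum 2
  km 14 (Southcross, w=30) → cum 32
  km 33 (Eastvale, w=60) → cum 92
  km 35 (Westmoor, w=60) → cum 152  ≥ 126 → median here
  km 37 (Midtown, w=100) → cum 252
Optimal location: km 35.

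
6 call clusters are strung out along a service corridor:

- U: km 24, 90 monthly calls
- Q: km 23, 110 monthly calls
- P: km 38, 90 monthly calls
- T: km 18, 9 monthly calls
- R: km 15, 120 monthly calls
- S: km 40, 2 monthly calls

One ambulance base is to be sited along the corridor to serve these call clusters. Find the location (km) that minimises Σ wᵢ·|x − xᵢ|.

x = 23

For a sum of weighted absolute distances on a line, the optimum is the weighted median (not the mean). Total weight W = 421; half-weight = 210.5.
Sort by position and accumulate weight:
  km 15 (R, w=120) → cum 120
  km 18 (T, w=9) → cum 129
  km 23 (Q, w=110) → cum 239  ≥ 210.5 → median here
  km 24 (U, w=90) → cum 329
  km 38 (P, w=90) → cum 419
  km 40 (S, w=2) → cum 421
Optimal location: km 23.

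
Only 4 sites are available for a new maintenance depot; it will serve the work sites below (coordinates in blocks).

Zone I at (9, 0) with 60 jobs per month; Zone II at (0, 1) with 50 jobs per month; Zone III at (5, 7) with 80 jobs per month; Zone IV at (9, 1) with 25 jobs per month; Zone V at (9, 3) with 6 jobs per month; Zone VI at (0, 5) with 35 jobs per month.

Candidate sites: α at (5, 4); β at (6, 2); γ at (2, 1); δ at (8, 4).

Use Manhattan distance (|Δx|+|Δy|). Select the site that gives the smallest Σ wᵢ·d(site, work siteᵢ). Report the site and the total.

Total weighted distance at each candidate:
  α (5, 4): total = 1535
  β (6, 2): total = 1569
  γ (2, 1): total = 1739
  δ (8, 4): total = 1757
Minimum is at α with total 1535 blocks.

α, total 1535 blocks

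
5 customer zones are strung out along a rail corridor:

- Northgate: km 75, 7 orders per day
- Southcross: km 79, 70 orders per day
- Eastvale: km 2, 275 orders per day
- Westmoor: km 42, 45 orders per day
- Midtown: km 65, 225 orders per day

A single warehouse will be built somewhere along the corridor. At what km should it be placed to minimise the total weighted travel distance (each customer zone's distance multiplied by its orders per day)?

x = 42

For a sum of weighted absolute distances on a line, the optimum is the weighted median (not the mean). Total weight W = 622; half-weight = 311.
Sort by position and accumulate weight:
  km 2 (Eastvale, w=275) → cum 275
  km 42 (Westmoor, w=45) → cum 320  ≥ 311 → median here
  km 65 (Midtown, w=225) → cum 545
  km 75 (Northgate, w=7) → cum 552
  km 79 (Southcross, w=70) → cum 622
Optimal location: km 42.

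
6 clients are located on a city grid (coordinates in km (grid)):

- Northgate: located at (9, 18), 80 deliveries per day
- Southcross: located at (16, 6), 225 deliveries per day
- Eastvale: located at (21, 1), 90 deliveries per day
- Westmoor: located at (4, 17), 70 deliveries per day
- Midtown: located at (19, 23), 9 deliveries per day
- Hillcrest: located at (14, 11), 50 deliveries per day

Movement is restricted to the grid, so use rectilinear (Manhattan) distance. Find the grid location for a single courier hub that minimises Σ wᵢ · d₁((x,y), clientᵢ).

Manhattan distance separates: Σwᵢ(|x−xᵢ|+|y−yᵢ|) = Σwᵢ|x−xᵢ| + Σwᵢ|y−yᵢ|, so x and y are optimised independently as 1-D weighted medians.
Total weight W = 524; half = 262.
x-coordinate, sorted with cumulative weight:
  x=4 (Westmoor, w=70) cum 70
  x=9 (Northgate, w=80) cum 150
  x=14 (Hillcrest, w=50) cum 200
  x=16 (Southcross, w=225) cum 425  ← median
  x=19 (Midtown, w=9) cum 434
  x=21 (Eastvale, w=90) cum 524
⇒ x* = 16
y-coordinate, sorted with cumulative weight:
  y=1 (Eastvale, w=90) cum 90
  y=6 (Southcross, w=225) cum 315  ← median
  y=11 (Hillcrest, w=50) cum 365
  y=17 (Westmoor, w=70) cum 435
  y=18 (Northgate, w=80) cum 515
  y=23 (Midtown, w=9) cum 524
⇒ y* = 6

(16, 6)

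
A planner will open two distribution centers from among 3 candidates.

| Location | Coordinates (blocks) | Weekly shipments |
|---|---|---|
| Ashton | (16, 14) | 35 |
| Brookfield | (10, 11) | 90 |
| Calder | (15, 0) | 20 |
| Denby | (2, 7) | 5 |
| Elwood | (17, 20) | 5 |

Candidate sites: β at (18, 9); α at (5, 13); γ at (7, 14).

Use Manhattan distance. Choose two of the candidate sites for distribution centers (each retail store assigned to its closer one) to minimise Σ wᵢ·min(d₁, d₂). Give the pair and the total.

Evaluate every pair (each demand assigned to the nearer of the two):
  {β, γ}: total = 1145
  {β, α}: total = 1220
  {α, γ}: total = 1420
Best pair: {β, γ} with total 1145.

{β, γ}, total 1145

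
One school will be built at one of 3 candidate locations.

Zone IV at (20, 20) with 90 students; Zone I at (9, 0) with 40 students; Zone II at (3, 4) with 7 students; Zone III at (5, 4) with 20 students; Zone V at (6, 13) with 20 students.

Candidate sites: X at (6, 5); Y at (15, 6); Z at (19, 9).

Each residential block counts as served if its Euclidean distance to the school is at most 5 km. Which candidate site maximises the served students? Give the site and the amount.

X, covering 27

Coverage radius r = 5 km; a point is covered iff (Δx)²+(Δy)² ≤ 5² = 25.
  X (6, 5): covers {Zone II, Zone III} → 27
  Y (15, 6): covers {none} → 0
  Z (19, 9): covers {none} → 0
Maximum coverage at X: 27 students.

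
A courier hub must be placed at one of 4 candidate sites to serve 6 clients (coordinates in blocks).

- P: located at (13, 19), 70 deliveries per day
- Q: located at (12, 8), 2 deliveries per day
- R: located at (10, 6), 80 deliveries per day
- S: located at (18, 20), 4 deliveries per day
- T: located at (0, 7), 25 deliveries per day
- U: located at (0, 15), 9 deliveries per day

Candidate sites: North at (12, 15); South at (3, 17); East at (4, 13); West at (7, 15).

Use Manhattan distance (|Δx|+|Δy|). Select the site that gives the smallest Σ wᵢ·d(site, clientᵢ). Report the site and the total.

North, total 1896 blocks

Total weighted distance at each candidate:
  North (12, 15): total = 1896
  South (3, 17): total = 2758
  East (4, 13): total = 2504
  West (7, 15): total = 2186
Minimum is at North with total 1896 blocks.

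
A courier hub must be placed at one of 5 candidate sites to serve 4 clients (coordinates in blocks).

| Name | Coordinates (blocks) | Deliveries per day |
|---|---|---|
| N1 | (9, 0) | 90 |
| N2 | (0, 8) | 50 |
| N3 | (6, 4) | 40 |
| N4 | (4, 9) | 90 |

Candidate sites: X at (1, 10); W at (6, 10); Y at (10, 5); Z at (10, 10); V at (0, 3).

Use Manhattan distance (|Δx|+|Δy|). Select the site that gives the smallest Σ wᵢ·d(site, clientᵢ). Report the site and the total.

Total weighted distance at each candidate:
  X (1, 10): total = 2570
  W (6, 10): total = 2080
  Y (10, 5): total = 2290
  Z (10, 10): total = 2620
  V (0, 3): total = 2510
Minimum is at W with total 2080 blocks.

W, total 2080 blocks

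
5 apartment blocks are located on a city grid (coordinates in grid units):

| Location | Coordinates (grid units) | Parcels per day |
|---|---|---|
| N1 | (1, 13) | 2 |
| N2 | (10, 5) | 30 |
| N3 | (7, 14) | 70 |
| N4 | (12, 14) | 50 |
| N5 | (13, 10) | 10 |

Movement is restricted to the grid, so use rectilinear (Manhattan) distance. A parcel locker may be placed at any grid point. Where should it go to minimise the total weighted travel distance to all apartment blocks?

(10, 14)

Manhattan distance separates: Σwᵢ(|x−xᵢ|+|y−yᵢ|) = Σwᵢ|x−xᵢ| + Σwᵢ|y−yᵢ|, so x and y are optimised independently as 1-D weighted medians.
Total weight W = 162; half = 81.
x-coordinate, sorted with cumulative weight:
  x=1 (N1, w=2) cum 2
  x=7 (N3, w=70) cum 72
  x=10 (N2, w=30) cum 102  ← median
  x=12 (N4, w=50) cum 152
  x=13 (N5, w=10) cum 162
⇒ x* = 10
y-coordinate, sorted with cumulative weight:
  y=5 (N2, w=30) cum 30
  y=10 (N5, w=10) cum 40
  y=13 (N1, w=2) cum 42
  y=14 (N3, w=70) cum 112  ← median
  y=14 (N4, w=50) cum 162
⇒ y* = 14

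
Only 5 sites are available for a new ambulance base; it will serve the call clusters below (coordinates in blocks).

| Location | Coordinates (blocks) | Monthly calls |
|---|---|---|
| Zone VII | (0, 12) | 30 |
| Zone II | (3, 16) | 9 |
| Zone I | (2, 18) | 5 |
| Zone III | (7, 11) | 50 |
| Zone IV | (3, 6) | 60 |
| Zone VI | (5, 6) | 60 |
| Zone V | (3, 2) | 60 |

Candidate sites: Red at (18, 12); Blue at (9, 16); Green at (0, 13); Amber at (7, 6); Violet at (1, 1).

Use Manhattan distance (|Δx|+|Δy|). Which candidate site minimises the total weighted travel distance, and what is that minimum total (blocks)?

Total weighted distance at each candidate:
  Red (18, 12): total = 5321
  Blue (9, 16): total = 3839
  Green (0, 13): total = 2729
  Amber (7, 6): total = 1691
  Violet (1, 1): total = 2543
Minimum is at Amber with total 1691 blocks.

Amber, total 1691 blocks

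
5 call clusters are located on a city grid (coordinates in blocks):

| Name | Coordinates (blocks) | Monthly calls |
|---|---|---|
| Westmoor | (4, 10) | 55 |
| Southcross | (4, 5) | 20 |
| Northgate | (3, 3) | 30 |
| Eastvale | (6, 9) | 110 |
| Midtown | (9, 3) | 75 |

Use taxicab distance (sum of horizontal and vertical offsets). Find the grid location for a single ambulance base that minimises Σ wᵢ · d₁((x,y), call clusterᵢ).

Manhattan distance separates: Σwᵢ(|x−xᵢ|+|y−yᵢ|) = Σwᵢ|x−xᵢ| + Σwᵢ|y−yᵢ|, so x and y are optimised independently as 1-D weighted medians.
Total weight W = 290; half = 145.
x-coordinate, sorted with cumulative weight:
  x=3 (Northgate, w=30) cum 30
  x=4 (Westmoor, w=55) cum 85
  x=4 (Southcross, w=20) cum 105
  x=6 (Eastvale, w=110) cum 215  ← median
  x=9 (Midtown, w=75) cum 290
⇒ x* = 6
y-coordinate, sorted with cumulative weight:
  y=3 (Northgate, w=30) cum 30
  y=3 (Midtown, w=75) cum 105
  y=5 (Southcross, w=20) cum 125
  y=9 (Eastvale, w=110) cum 235  ← median
  y=10 (Westmoor, w=55) cum 290
⇒ y* = 9

(6, 9)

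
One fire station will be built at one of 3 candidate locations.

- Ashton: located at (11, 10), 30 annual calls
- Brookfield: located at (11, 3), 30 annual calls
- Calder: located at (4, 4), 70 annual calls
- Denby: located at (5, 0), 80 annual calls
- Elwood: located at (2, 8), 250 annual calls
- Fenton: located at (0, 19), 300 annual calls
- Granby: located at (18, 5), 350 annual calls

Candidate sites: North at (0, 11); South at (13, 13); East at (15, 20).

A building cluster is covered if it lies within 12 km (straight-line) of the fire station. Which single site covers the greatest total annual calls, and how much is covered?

Coverage radius r = 12 km; a point is covered iff (Δx)²+(Δy)² ≤ 12² = 144.
  North (0, 11): covers {Ashton, Calder, Elwood, Fenton} → 650
  South (13, 13): covers {Ashton, Brookfield, Granby} → 410
  East (15, 20): covers {Ashton} → 30
Maximum coverage at North: 650 annual calls.

North, covering 650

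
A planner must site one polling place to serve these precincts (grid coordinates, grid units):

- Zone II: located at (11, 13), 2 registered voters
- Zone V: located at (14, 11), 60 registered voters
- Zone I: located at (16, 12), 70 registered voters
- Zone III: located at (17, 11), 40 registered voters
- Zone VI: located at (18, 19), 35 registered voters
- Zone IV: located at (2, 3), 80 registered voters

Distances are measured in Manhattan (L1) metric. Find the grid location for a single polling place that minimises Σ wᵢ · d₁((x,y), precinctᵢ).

(16, 11)

Manhattan distance separates: Σwᵢ(|x−xᵢ|+|y−yᵢ|) = Σwᵢ|x−xᵢ| + Σwᵢ|y−yᵢ|, so x and y are optimised independently as 1-D weighted medians.
Total weight W = 287; half = 143.5.
x-coordinate, sorted with cumulative weight:
  x=2 (Zone IV, w=80) cum 80
  x=11 (Zone II, w=2) cum 82
  x=14 (Zone V, w=60) cum 142
  x=16 (Zone I, w=70) cum 212  ← median
  x=17 (Zone III, w=40) cum 252
  x=18 (Zone VI, w=35) cum 287
⇒ x* = 16
y-coordinate, sorted with cumulative weight:
  y=3 (Zone IV, w=80) cum 80
  y=11 (Zone V, w=60) cum 140
  y=11 (Zone III, w=40) cum 180  ← median
  y=12 (Zone I, w=70) cum 250
  y=13 (Zone II, w=2) cum 252
  y=19 (Zone VI, w=35) cum 287
⇒ y* = 11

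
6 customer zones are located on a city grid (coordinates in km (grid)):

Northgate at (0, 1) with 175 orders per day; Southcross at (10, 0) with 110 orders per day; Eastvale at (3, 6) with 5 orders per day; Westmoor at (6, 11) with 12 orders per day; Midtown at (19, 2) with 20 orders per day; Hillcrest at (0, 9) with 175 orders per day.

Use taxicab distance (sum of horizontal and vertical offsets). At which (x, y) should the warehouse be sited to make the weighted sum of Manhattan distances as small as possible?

(0, 1)

Manhattan distance separates: Σwᵢ(|x−xᵢ|+|y−yᵢ|) = Σwᵢ|x−xᵢ| + Σwᵢ|y−yᵢ|, so x and y are optimised independently as 1-D weighted medians.
Total weight W = 497; half = 248.5.
x-coordinate, sorted with cumulative weight:
  x=0 (Northgate, w=175) cum 175
  x=0 (Hillcrest, w=175) cum 350  ← median
  x=3 (Eastvale, w=5) cum 355
  x=6 (Westmoor, w=12) cum 367
  x=10 (Southcross, w=110) cum 477
  x=19 (Midtown, w=20) cum 497
⇒ x* = 0
y-coordinate, sorted with cumulative weight:
  y=0 (Southcross, w=110) cum 110
  y=1 (Northgate, w=175) cum 285  ← median
  y=2 (Midtown, w=20) cum 305
  y=6 (Eastvale, w=5) cum 310
  y=9 (Hillcrest, w=175) cum 485
  y=11 (Westmoor, w=12) cum 497
⇒ y* = 1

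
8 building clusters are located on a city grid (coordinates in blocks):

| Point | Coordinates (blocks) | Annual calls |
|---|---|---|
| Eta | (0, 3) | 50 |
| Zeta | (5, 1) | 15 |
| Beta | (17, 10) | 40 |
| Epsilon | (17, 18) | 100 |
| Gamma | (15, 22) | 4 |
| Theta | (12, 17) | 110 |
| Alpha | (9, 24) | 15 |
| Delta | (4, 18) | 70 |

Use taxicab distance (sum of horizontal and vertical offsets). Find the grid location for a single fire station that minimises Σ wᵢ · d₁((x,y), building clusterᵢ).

Manhattan distance separates: Σwᵢ(|x−xᵢ|+|y−yᵢ|) = Σwᵢ|x−xᵢ| + Σwᵢ|y−yᵢ|, so x and y are optimised independently as 1-D weighted medians.
Total weight W = 404; half = 202.
x-coordinate, sorted with cumulative weight:
  x=0 (Eta, w=50) cum 50
  x=4 (Delta, w=70) cum 120
  x=5 (Zeta, w=15) cum 135
  x=9 (Alpha, w=15) cum 150
  x=12 (Theta, w=110) cum 260  ← median
  x=15 (Gamma, w=4) cum 264
  x=17 (Beta, w=40) cum 304
  x=17 (Epsilon, w=100) cum 404
⇒ x* = 12
y-coordinate, sorted with cumulative weight:
  y=1 (Zeta, w=15) cum 15
  y=3 (Eta, w=50) cum 65
  y=10 (Beta, w=40) cum 105
  y=17 (Theta, w=110) cum 215  ← median
  y=18 (Epsilon, w=100) cum 315
  y=18 (Delta, w=70) cum 385
  y=22 (Gamma, w=4) cum 389
  y=24 (Alpha, w=15) cum 404
⇒ y* = 17

(12, 17)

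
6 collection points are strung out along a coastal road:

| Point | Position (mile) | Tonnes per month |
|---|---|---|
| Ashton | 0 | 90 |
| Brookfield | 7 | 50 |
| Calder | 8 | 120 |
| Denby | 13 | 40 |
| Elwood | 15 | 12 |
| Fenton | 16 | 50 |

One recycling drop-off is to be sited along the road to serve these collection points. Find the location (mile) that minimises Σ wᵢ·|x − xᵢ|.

x = 8

For a sum of weighted absolute distances on a line, the optimum is the weighted median (not the mean). Total weight W = 362; half-weight = 181.
Sort by position and accumulate weight:
  mile 0 (Ashton, w=90) → cum 90
  mile 7 (Brookfield, w=50) → cum 140
  mile 8 (Calder, w=120) → cum 260  ≥ 181 → median here
  mile 13 (Denby, w=40) → cum 300
  mile 15 (Elwood, w=12) → cum 312
  mile 16 (Fenton, w=50) → cum 362
Optimal location: mile 8.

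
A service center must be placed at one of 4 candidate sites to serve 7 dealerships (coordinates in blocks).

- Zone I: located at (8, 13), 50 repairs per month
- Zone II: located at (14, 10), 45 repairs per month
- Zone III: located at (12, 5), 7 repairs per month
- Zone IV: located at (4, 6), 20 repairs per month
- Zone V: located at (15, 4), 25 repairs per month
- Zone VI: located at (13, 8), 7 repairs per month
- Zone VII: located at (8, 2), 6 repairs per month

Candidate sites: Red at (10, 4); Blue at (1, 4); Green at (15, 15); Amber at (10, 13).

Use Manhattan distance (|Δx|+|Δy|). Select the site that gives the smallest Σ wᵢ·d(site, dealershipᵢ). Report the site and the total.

Amber, total 1229 blocks

Total weighted distance at each candidate:
  Red (10, 4): total = 1379
  Blue (1, 4): total = 2355
  Green (15, 15): total = 1669
  Amber (10, 13): total = 1229
Minimum is at Amber with total 1229 blocks.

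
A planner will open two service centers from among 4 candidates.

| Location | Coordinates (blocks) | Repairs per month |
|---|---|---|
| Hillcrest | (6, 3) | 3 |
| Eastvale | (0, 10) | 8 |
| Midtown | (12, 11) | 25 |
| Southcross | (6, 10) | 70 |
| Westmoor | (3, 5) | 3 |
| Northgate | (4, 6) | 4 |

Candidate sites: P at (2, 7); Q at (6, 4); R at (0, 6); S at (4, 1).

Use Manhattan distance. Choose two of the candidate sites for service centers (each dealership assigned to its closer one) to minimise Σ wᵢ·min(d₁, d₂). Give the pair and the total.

{Q, R}, total 808

Evaluate every pair (each demand assigned to the nearer of the two):
  {Q, R}: total = 808
  {P, Q}: total = 809
  {Q, S}: total = 872
  {P, S}: total = 913
  {P, R}: total = 917
  {R, S}: total = 1197
Best pair: {Q, R} with total 808.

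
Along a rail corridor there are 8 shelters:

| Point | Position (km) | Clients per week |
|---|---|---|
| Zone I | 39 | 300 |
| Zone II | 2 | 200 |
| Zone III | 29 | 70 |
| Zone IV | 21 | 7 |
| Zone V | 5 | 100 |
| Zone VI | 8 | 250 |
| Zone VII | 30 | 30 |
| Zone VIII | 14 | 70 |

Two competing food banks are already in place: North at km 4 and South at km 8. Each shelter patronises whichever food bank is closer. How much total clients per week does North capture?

300

The indifferent point is the midpoint (4+8)/2 = 6; shelters left of it (closer to North at 4) go to North, those right go to South.
  Zone II at 2 (w=200) → North
  Zone V at 5 (w=100) → North
  Zone VI at 8 (w=250) → South
  Zone VIII at 14 (w=70) → South
  Zone IV at 21 (w=7) → South
  Zone III at 29 (w=70) → South
  Zone VII at 30 (w=30) → South
  Zone I at 39 (w=300) → South
North captures 300; South captures 727.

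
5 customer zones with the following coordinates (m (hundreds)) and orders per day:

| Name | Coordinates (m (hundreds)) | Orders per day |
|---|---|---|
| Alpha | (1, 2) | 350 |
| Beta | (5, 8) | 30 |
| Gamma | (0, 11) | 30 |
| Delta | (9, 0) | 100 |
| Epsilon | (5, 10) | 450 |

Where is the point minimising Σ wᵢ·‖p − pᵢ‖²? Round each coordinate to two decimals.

(3.80, 6.01)

The minimiser of Σwᵢ‖p−pᵢ‖² is the weighted centroid p* = (Σwᵢpᵢ)/(Σwᵢ).
Σwᵢ = 960.
Σwᵢxᵢ = 350·1 + 30·5 + 30·0 + 100·9 + 450·5 = 3650.
Σwᵢyᵢ = 350·2 + 30·8 + 30·11 + 100·0 + 450·10 = 5770.
x* = 3650/960 = 3.80, y* = 5770/960 = 6.01.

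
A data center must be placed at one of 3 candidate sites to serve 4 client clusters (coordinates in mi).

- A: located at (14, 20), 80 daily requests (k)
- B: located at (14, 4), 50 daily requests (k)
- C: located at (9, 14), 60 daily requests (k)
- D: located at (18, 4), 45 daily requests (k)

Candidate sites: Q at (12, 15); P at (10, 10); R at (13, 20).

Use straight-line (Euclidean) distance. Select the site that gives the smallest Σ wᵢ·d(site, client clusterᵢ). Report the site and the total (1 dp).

Q, total 1743.4 mi

Total weighted distance at each candidate:
  Q (12, 15): total = 1743.4
  P (10, 10): total = 1919.6
  R (13, 20): total = 2068.6
Minimum is at Q with total 1743.4 mi.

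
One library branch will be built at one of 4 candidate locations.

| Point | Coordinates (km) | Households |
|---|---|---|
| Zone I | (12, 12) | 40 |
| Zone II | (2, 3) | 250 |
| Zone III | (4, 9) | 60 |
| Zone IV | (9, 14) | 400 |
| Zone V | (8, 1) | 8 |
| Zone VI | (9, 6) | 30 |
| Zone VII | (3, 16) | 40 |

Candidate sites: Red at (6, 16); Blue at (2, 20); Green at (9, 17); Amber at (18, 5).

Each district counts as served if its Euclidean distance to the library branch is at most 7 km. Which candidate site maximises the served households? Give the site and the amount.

Green, covering 480

Coverage radius r = 7 km; a point is covered iff (Δx)²+(Δy)² ≤ 7² = 49.
  Red (6, 16): covers {Zone IV, Zone VII} → 440
  Blue (2, 20): covers {Zone VII} → 40
  Green (9, 17): covers {Zone I, Zone IV, Zone VII} → 480
  Amber (18, 5): covers {none} → 0
Maximum coverage at Green: 480 households.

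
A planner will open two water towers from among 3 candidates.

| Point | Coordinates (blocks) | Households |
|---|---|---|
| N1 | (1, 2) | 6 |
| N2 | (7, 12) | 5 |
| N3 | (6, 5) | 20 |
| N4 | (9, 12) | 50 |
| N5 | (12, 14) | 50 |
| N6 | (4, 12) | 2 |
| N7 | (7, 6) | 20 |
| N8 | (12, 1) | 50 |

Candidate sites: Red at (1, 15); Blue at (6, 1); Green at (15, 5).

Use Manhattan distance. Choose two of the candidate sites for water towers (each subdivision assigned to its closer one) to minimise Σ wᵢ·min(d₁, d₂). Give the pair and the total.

{Red, Blue}, total 1743

Evaluate every pair (each demand assigned to the nearer of the two):
  {Red, Blue}: total = 1743
  {Blue, Green}: total = 1872
  {Red, Green}: total = 1995
Best pair: {Red, Blue} with total 1743.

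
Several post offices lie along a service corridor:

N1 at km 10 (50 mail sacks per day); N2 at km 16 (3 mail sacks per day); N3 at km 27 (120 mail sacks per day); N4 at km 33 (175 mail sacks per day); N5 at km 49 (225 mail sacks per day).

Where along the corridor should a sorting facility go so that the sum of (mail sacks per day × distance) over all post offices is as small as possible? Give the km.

x = 33

For a sum of weighted absolute distances on a line, the optimum is the weighted median (not the mean). Total weight W = 573; half-weight = 286.5.
Sort by position and accumulate weight:
  km 10 (N1, w=50) → cum 50
  km 16 (N2, w=3) → cum 53
  km 27 (N3, w=120) → cum 173
  km 33 (N4, w=175) → cum 348  ≥ 286.5 → median here
  km 49 (N5, w=225) → cum 573
Optimal location: km 33.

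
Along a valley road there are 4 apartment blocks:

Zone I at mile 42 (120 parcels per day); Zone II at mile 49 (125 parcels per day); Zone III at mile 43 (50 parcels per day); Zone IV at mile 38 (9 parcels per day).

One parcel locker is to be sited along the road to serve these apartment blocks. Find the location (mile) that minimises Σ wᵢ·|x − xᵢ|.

x = 43

For a sum of weighted absolute distances on a line, the optimum is the weighted median (not the mean). Total weight W = 304; half-weight = 152.
Sort by position and accumulate weight:
  mile 38 (Zone IV, w=9) → cum 9
  mile 42 (Zone I, w=120) → cum 129
  mile 43 (Zone III, w=50) → cum 179  ≥ 152 → median here
  mile 49 (Zone II, w=125) → cum 304
Optimal location: mile 43.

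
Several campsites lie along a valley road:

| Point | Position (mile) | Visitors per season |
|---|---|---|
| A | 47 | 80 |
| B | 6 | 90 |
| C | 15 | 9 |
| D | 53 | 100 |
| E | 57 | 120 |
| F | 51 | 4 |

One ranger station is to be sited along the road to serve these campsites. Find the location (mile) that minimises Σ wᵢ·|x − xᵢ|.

For a sum of weighted absolute distances on a line, the optimum is the weighted median (not the mean). Total weight W = 403; half-weight = 201.5.
Sort by position and accumulate weight:
  mile 6 (B, w=90) → cum 90
  mile 15 (C, w=9) → cum 99
  mile 47 (A, w=80) → cum 179
  mile 51 (F, w=4) → cum 183
  mile 53 (D, w=100) → cum 283  ≥ 201.5 → median here
  mile 57 (E, w=120) → cum 403
Optimal location: mile 53.

x = 53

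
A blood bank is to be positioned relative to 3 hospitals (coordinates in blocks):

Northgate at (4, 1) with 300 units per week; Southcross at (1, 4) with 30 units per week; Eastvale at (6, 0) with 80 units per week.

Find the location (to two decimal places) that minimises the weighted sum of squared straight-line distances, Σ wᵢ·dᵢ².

(4.17, 1.02)

The minimiser of Σwᵢ‖p−pᵢ‖² is the weighted centroid p* = (Σwᵢpᵢ)/(Σwᵢ).
Σwᵢ = 410.
Σwᵢxᵢ = 300·4 + 30·1 + 80·6 = 1710.
Σwᵢyᵢ = 300·1 + 30·4 + 80·0 = 420.
x* = 1710/410 = 4.17, y* = 420/410 = 1.02.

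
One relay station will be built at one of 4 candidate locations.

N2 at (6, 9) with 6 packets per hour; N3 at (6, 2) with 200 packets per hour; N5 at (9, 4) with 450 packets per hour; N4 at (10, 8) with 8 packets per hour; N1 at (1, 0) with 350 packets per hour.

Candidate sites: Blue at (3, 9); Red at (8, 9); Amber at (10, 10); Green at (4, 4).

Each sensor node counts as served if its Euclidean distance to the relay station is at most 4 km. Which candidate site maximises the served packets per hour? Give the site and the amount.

Coverage radius r = 4 km; a point is covered iff (Δx)²+(Δy)² ≤ 4² = 16.
  Blue (3, 9): covers {N2} → 6
  Red (8, 9): covers {N2, N4} → 14
  Amber (10, 10): covers {N4} → 8
  Green (4, 4): covers {N3} → 200
Maximum coverage at Green: 200 packets per hour.

Green, covering 200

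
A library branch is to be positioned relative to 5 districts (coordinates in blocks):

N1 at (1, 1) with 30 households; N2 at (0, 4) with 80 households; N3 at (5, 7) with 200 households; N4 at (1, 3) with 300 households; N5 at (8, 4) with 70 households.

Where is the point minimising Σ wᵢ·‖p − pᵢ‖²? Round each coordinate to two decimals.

The minimiser of Σwᵢ‖p−pᵢ‖² is the weighted centroid p* = (Σwᵢpᵢ)/(Σwᵢ).
Σwᵢ = 680.
Σwᵢxᵢ = 30·1 + 80·0 + 200·5 + 300·1 + 70·8 = 1890.
Σwᵢyᵢ = 30·1 + 80·4 + 200·7 + 300·3 + 70·4 = 2930.
x* = 1890/680 = 2.78, y* = 2930/680 = 4.31.

(2.78, 4.31)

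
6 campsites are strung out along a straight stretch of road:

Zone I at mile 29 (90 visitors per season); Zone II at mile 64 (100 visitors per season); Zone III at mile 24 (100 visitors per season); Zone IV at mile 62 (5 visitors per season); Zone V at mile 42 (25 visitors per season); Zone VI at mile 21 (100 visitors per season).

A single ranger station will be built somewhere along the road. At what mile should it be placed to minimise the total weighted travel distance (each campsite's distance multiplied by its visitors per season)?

x = 29

For a sum of weighted absolute distances on a line, the optimum is the weighted median (not the mean). Total weight W = 420; half-weight = 210.
Sort by position and accumulate weight:
  mile 21 (Zone VI, w=100) → cum 100
  mile 24 (Zone III, w=100) → cum 200
  mile 29 (Zone I, w=90) → cum 290  ≥ 210 → median here
  mile 42 (Zone V, w=25) → cum 315
  mile 62 (Zone IV, w=5) → cum 320
  mile 64 (Zone II, w=100) → cum 420
Optimal location: mile 29.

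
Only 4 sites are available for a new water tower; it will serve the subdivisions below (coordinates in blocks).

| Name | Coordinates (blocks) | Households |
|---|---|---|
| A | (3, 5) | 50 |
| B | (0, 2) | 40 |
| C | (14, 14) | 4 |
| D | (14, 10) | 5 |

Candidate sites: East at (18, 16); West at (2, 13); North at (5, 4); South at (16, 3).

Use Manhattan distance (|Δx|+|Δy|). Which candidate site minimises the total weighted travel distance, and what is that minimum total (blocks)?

North, total 581 blocks

Total weighted distance at each candidate:
  East (18, 16): total = 2654
  West (2, 13): total = 1097
  North (5, 4): total = 581
  South (16, 3): total = 1527
Minimum is at North with total 581 blocks.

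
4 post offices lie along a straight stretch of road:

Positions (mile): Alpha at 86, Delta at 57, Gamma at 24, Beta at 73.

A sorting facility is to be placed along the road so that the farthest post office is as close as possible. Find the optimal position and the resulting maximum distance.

The 1-center on a line is the midpoint of the two extreme points: leftmost at 24, rightmost at 86.
Optimal location = (24 + 86)/2 = 55; maximum distance = (86 − 24)/2 = 31.

location 55, max distance 31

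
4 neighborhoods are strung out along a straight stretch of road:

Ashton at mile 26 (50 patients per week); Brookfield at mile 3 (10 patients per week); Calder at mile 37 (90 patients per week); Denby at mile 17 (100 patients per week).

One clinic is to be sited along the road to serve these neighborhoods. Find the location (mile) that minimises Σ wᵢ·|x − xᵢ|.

For a sum of weighted absolute distances on a line, the optimum is the weighted median (not the mean). Total weight W = 250; half-weight = 125.
Sort by position and accumulate weight:
  mile 3 (Brookfield, w=10) → cum 10
  mile 17 (Denby, w=100) → cum 110
  mile 26 (Ashton, w=50) → cum 160  ≥ 125 → median here
  mile 37 (Calder, w=90) → cum 250
Optimal location: mile 26.

x = 26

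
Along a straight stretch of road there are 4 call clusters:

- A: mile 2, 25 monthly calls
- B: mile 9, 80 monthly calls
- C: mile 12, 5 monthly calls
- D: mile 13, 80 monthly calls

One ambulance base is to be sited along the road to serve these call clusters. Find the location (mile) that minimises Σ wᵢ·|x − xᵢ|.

x = 9

For a sum of weighted absolute distances on a line, the optimum is the weighted median (not the mean). Total weight W = 190; half-weight = 95.
Sort by position and accumulate weight:
  mile 2 (A, w=25) → cum 25
  mile 9 (B, w=80) → cum 105  ≥ 95 → median here
  mile 12 (C, w=5) → cum 110
  mile 13 (D, w=80) → cum 190
Optimal location: mile 9.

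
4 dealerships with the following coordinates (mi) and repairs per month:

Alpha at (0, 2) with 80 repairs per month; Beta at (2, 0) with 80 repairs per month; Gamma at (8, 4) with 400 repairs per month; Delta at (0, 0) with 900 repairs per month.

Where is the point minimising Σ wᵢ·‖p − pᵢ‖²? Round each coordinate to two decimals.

(2.30, 1.21)

The minimiser of Σwᵢ‖p−pᵢ‖² is the weighted centroid p* = (Σwᵢpᵢ)/(Σwᵢ).
Σwᵢ = 1460.
Σwᵢxᵢ = 80·0 + 80·2 + 400·8 + 900·0 = 3360.
Σwᵢyᵢ = 80·2 + 80·0 + 400·4 + 900·0 = 1760.
x* = 3360/1460 = 2.30, y* = 1760/1460 = 1.21.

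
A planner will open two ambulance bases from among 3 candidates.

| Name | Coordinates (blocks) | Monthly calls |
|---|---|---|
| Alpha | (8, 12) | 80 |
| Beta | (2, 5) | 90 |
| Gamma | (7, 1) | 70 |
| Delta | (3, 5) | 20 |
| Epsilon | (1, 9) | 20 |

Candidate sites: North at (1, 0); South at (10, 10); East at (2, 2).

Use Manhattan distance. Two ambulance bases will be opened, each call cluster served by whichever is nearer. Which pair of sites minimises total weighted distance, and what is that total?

Evaluate every pair (each demand assigned to the nearer of the two):
  {South, East}: total = 1250
  {North, South}: total = 1670
  {North, East}: total = 2210
Best pair: {South, East} with total 1250.

{South, East}, total 1250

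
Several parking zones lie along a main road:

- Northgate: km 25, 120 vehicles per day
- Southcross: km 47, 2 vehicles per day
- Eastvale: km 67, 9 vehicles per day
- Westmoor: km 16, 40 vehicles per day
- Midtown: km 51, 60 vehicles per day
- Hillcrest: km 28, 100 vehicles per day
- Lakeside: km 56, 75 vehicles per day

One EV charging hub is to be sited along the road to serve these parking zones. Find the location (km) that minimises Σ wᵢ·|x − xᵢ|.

x = 28

For a sum of weighted absolute distances on a line, the optimum is the weighted median (not the mean). Total weight W = 406; half-weight = 203.
Sort by position and accumulate weight:
  km 16 (Westmoor, w=40) → cum 40
  km 25 (Northgate, w=120) → cum 160
  km 28 (Hillcrest, w=100) → cum 260  ≥ 203 → median here
  km 47 (Southcross, w=2) → cum 262
  km 51 (Midtown, w=60) → cum 322
  km 56 (Lakeside, w=75) → cum 397
  km 67 (Eastvale, w=9) → cum 406
Optimal location: km 28.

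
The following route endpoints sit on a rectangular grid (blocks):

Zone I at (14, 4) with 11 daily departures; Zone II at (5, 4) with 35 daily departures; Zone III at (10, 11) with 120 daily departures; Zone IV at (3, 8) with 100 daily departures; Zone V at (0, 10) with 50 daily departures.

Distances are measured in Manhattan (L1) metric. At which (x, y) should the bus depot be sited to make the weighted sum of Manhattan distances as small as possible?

Manhattan distance separates: Σwᵢ(|x−xᵢ|+|y−yᵢ|) = Σwᵢ|x−xᵢ| + Σwᵢ|y−yᵢ|, so x and y are optimised independently as 1-D weighted medians.
Total weight W = 316; half = 158.
x-coordinate, sorted with cumulative weight:
  x=0 (Zone V, w=50) cum 50
  x=3 (Zone IV, w=100) cum 150
  x=5 (Zone II, w=35) cum 185  ← median
  x=10 (Zone III, w=120) cum 305
  x=14 (Zone I, w=11) cum 316
⇒ x* = 5
y-coordinate, sorted with cumulative weight:
  y=4 (Zone I, w=11) cum 11
  y=4 (Zone II, w=35) cum 46
  y=8 (Zone IV, w=100) cum 146
  y=10 (Zone V, w=50) cum 196  ← median
  y=11 (Zone III, w=120) cum 316
⇒ y* = 10

(5, 10)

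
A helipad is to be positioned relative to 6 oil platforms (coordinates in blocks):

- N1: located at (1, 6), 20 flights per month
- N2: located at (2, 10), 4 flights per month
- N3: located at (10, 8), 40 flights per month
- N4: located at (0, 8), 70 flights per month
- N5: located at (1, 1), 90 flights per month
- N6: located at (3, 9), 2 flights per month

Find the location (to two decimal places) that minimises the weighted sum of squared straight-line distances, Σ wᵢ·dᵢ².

(2.32, 5.08)

The minimiser of Σwᵢ‖p−pᵢ‖² is the weighted centroid p* = (Σwᵢpᵢ)/(Σwᵢ).
Σwᵢ = 226.
Σwᵢxᵢ = 20·1 + 4·2 + 40·10 + 70·0 + 90·1 + 2·3 = 524.
Σwᵢyᵢ = 20·6 + 4·10 + 40·8 + 70·8 + 90·1 + 2·9 = 1148.
x* = 524/226 = 2.32, y* = 1148/226 = 5.08.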